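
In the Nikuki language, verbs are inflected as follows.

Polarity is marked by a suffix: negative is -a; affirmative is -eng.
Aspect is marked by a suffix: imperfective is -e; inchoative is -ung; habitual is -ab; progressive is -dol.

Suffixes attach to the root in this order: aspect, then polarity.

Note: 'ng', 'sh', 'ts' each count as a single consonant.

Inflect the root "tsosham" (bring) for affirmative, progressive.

Attach aspect progressive -dol → tsoshamdol.
Attach polarity affirmative -eng → tsoshamdoleng.

tsoshamdoleng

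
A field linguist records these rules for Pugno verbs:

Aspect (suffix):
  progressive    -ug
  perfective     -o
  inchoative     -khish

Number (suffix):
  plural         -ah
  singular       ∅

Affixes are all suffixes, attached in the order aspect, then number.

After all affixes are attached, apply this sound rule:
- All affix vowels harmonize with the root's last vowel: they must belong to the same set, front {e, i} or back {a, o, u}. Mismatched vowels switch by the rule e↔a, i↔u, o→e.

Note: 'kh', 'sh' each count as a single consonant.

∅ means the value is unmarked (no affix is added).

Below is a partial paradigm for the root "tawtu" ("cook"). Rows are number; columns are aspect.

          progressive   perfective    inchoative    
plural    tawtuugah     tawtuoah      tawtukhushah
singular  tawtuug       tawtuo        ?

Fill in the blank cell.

tawtukhush

Attach aspect inchoative -khish → tawtukhish.
number = singular: zero marking, form stays tawtukhish.
Apply vowel harmony: tawtukhish → tawtukhush.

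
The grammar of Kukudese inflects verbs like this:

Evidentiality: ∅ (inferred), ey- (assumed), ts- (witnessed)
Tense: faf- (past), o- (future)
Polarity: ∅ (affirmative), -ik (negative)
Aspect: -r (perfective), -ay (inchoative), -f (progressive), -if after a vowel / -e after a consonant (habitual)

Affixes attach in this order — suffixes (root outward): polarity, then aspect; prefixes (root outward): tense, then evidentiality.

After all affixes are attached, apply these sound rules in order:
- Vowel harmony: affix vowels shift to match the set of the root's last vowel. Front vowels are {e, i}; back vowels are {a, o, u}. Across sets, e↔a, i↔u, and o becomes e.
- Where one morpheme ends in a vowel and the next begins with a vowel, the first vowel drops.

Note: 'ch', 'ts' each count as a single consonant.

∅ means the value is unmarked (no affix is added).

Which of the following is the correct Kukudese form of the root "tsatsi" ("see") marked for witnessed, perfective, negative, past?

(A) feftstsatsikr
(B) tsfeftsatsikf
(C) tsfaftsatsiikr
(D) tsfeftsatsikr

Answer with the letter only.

Attach polarity negative -ik → tsatsiik.
Attach tense past faf- → faftsatsiik.
Attach evidentiality witnessed ts- → tsfaftsatsiik.
Attach aspect perfective -r → tsfaftsatsiikr.
Apply vowel harmony: tsfaftsatsiikr → tsfeftsatsiikr.
Apply vowel deletion: tsfeftsatsiikr → tsfeftsatsikr.
So the correct form is tsfeftsatsikr, option (D).
(B) tsfeftsatsikf is wrong: it uses progressive instead of perfective for aspect.
(C) tsfaftsatsiikr is wrong: it fails to apply the sound rule(s).
(A) feftstsatsikr is wrong: it has the affixes in the wrong order.

D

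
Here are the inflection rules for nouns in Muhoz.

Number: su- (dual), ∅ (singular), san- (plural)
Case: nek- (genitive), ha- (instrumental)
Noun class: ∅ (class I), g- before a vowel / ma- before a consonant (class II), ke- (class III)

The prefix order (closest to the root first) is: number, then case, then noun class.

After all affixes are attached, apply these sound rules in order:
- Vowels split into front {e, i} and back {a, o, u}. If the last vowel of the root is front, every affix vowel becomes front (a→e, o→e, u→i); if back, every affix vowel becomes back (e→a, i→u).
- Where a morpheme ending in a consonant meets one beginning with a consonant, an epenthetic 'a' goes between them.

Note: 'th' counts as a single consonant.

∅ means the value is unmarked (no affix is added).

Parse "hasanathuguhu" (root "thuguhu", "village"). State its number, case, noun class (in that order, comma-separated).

plural, instrumental, class I

Segment: ha-san-thuguhu.
number: san- → plural.
case: ha- → instrumental.
noun class: ∅ → class I.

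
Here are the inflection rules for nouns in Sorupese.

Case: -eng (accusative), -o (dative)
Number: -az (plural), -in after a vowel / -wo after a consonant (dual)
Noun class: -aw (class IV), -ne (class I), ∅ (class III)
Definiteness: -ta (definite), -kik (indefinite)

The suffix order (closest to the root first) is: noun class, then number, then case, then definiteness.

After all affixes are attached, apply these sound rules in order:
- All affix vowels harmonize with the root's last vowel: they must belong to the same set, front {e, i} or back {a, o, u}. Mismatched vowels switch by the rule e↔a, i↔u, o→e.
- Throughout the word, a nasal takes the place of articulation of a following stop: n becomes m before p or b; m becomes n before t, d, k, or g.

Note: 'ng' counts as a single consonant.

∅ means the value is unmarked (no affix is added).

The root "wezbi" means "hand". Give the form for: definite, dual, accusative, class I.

Attach noun class class I -ne → wezbine.
Attach number dual -in (after vowel 'e') → wezbinein.
Attach case accusative -eng → wezbineineng.
Attach definiteness definite -ta → wezbineinengta.
Apply vowel harmony: wezbineinengta → wezbineinengte.
Nasal assimilation: no change.

wezbineinengte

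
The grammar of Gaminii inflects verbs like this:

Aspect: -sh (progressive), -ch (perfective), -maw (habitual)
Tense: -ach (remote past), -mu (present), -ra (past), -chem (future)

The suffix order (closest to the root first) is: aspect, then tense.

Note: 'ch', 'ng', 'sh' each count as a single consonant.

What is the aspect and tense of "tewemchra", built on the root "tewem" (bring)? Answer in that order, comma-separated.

Segment: tewem-ch-ra.
aspect: -ch → perfective.
tense: -ra → past.

perfective, past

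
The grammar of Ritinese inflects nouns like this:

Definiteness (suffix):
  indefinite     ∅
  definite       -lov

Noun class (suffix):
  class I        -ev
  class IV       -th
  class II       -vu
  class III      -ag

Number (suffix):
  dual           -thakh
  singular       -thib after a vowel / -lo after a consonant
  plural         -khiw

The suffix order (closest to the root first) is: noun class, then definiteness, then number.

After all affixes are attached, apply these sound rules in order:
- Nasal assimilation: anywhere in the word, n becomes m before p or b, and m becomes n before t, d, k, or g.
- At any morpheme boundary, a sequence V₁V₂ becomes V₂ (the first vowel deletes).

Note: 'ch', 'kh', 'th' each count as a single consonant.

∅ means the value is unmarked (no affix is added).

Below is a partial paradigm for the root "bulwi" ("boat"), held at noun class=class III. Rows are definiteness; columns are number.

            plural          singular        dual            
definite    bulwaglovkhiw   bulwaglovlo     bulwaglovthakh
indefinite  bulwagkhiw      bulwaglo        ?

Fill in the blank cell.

bulwagthakh

Attach noun class class III -ag → bulwiag.
definiteness = indefinite: zero marking, form stays bulwiag.
Attach number dual -thakh → bulwiagthakh.
Nasal assimilation: no change.
Apply vowel deletion: bulwiagthakh → bulwagthakh.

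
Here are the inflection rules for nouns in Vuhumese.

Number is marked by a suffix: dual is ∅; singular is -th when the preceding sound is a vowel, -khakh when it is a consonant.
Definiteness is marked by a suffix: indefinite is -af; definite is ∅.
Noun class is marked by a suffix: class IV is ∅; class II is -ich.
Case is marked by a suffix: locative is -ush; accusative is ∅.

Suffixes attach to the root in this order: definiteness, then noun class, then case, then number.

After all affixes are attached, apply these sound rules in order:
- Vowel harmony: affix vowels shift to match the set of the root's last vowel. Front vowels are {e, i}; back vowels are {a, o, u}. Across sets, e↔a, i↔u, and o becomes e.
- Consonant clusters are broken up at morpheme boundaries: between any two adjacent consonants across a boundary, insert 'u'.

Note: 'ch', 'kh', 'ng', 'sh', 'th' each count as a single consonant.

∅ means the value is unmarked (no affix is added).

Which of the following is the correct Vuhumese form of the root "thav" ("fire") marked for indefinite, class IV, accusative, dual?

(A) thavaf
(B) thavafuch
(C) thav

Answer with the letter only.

Attach definiteness indefinite -af → thavaf.
noun class = class IV: zero marking, form stays thavaf.
case = accusative: zero marking, form stays thavaf.
number = dual: zero marking, form stays thavaf.
Vowel harmony: no change.
Epenthesis: no change.
So the correct form is thavaf, option (A).
(C) thav is wrong: it uses definite instead of indefinite for definiteness.
(B) thavafuch is wrong: it uses class II instead of class IV for noun class.

A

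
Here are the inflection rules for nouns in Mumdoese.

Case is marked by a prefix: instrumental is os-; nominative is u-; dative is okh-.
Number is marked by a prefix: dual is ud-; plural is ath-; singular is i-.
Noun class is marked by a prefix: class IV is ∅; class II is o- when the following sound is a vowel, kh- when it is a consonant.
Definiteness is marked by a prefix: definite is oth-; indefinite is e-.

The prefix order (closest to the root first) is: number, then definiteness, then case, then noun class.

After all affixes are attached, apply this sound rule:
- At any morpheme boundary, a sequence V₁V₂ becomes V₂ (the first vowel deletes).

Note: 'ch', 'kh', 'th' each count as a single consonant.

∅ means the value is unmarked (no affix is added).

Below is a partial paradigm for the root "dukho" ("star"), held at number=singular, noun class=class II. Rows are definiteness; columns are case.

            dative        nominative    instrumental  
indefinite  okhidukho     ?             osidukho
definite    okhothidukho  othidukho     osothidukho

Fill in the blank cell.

Attach number singular i- → idukho.
Attach definiteness indefinite e- → eidukho.
Attach case nominative u- → ueidukho.
Attach noun class class II o- (before vowel 'u') → oueidukho.
Apply vowel deletion: oueidukho → idukho.

idukho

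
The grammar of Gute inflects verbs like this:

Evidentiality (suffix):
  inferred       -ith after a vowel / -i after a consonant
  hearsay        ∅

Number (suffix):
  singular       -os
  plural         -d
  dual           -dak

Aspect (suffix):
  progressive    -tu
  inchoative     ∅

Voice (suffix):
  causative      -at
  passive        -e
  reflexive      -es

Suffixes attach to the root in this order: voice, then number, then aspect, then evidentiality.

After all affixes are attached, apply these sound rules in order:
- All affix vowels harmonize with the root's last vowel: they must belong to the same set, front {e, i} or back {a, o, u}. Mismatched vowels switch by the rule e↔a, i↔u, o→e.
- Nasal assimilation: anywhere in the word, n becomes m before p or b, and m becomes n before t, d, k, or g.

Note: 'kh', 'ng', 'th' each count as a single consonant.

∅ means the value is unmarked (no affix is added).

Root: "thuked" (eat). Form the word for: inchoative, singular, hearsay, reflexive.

Attach voice reflexive -es → thukedes.
Attach number singular -os → thukedesos.
aspect = inchoative: zero marking, form stays thukedesos.
evidentiality = hearsay: zero marking, form stays thukedesos.
Apply vowel harmony: thukedesos → thukedeses.
Nasal assimilation: no change.

thukedeses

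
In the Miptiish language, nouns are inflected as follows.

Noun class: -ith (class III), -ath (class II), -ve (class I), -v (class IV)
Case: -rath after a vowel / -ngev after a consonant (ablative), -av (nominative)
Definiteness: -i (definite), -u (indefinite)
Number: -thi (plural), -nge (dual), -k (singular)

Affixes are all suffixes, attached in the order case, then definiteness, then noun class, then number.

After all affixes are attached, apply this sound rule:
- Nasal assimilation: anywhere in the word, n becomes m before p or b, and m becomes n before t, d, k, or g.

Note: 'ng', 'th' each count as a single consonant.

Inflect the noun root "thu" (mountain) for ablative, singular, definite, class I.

thurathivek

Attach case ablative -rath (after vowel 'u') → thurath.
Attach definiteness definite -i → thurathi.
Attach noun class class I -ve → thurathive.
Attach number singular -k → thurathivek.
Nasal assimilation: no change.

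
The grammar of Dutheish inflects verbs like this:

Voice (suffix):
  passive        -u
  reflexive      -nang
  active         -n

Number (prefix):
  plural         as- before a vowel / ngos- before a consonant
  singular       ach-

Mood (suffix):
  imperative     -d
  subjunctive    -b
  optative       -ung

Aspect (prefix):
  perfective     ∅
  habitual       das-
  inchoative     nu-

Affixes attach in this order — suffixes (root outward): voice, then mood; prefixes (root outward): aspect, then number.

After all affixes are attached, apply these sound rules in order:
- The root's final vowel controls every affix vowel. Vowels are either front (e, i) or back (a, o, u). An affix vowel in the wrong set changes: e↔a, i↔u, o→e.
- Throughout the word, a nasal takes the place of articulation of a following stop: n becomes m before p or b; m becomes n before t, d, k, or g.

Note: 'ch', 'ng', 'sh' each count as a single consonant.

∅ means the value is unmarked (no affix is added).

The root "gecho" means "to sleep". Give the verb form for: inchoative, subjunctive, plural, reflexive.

ngosnugechonangb

Attach aspect inchoative nu- → nugecho.
Attach voice reflexive -nang → nugechonang.
Attach mood subjunctive -b → nugechonangb.
Attach number plural ngos- (before consonant 'n') → ngosnugechonangb.
Vowel harmony: no change.
Nasal assimilation: no change.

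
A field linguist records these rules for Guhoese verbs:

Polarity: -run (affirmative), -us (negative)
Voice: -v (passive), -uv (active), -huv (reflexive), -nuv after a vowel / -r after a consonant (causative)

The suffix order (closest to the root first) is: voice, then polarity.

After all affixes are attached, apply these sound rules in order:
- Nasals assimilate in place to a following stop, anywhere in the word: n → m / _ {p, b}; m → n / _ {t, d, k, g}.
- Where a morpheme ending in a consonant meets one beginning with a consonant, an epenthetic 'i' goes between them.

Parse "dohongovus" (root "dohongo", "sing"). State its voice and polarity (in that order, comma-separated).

Segment: dohongo-v-us.
voice: -v → passive.
polarity: -us → negative.

passive, negative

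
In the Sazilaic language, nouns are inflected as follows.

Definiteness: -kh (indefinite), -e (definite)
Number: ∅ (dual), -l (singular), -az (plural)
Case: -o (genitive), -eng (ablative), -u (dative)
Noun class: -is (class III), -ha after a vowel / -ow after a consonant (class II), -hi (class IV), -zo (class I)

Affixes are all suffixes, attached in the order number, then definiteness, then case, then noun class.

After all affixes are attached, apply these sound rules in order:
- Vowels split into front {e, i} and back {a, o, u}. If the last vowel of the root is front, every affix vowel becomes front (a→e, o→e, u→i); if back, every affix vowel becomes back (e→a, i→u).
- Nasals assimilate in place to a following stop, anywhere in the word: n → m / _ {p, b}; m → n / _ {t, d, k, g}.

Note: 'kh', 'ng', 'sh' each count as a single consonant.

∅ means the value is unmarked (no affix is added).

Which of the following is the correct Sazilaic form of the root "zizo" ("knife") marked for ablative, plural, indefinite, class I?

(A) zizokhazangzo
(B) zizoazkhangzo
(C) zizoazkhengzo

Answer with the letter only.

Attach number plural -az → zizoaz.
Attach definiteness indefinite -kh → zizoazkh.
Attach case ablative -eng → zizoazkheng.
Attach noun class class I -zo → zizoazkhengzo.
Apply vowel harmony: zizoazkhengzo → zizoazkhangzo.
Nasal assimilation: no change.
So the correct form is zizoazkhangzo, option (B).
(A) zizokhazangzo is wrong: it has the affixes in the wrong order.
(C) zizoazkhengzo is wrong: it fails to apply the sound rule(s).

B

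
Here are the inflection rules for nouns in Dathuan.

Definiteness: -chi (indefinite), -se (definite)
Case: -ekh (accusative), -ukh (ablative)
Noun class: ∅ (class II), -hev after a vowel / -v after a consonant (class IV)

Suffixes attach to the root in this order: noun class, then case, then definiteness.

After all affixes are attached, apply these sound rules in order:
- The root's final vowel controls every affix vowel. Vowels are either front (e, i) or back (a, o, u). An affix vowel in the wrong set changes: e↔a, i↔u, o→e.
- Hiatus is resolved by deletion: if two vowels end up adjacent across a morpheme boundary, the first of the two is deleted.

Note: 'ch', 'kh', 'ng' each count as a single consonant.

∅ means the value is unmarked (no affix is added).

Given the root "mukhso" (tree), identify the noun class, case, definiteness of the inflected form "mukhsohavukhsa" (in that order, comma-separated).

Segment: mukhso-hev-ukh-se.
noun class: -hev/v → class IV.
case: -ukh → ablative.
definiteness: -se → definite.

class IV, ablative, definite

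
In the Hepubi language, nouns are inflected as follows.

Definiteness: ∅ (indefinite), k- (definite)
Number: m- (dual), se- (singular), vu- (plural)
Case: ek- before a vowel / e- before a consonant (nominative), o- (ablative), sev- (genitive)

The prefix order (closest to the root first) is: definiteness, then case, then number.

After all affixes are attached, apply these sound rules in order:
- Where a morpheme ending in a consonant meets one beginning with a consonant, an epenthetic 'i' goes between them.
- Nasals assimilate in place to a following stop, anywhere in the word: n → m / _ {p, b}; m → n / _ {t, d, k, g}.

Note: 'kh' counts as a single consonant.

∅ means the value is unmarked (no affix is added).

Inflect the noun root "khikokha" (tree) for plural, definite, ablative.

Attach definiteness definite k- → kkhikokha.
Attach case ablative o- → okkhikokha.
Attach number plural vu- → vuokkhikokha.
Apply epenthesis: vuokkhikokha → vuokikhikokha.
Nasal assimilation: no change.

vuokikhikokha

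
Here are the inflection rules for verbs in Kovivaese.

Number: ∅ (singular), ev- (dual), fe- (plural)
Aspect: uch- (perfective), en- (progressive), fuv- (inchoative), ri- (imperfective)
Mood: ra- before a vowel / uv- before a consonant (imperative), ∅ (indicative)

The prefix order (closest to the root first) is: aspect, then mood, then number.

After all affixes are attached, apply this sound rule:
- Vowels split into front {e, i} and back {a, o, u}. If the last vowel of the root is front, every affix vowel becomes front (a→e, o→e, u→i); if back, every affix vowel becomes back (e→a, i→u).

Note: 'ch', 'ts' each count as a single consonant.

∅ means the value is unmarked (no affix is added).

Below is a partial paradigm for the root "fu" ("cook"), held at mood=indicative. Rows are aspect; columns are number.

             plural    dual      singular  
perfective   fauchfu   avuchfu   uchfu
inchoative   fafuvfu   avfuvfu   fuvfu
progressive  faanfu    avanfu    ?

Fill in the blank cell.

anfu

Attach aspect progressive en- → enfu.
mood = indicative: zero marking, form stays enfu.
number = singular: zero marking, form stays enfu.
Apply vowel harmony: enfu → anfu.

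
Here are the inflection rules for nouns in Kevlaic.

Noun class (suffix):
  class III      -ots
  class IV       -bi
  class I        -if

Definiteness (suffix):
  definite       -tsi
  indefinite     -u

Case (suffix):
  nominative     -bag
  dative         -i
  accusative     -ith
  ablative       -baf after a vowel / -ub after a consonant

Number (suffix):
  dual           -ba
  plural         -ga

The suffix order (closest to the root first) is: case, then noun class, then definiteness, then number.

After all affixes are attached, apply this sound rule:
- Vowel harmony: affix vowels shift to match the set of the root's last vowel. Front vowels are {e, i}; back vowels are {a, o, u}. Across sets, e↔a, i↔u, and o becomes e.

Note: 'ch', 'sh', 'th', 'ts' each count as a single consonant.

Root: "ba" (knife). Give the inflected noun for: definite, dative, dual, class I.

Attach case dative -i → bai.
Attach noun class class I -if → baiif.
Attach definiteness definite -tsi → baiiftsi.
Attach number dual -ba → baiiftsiba.
Apply vowel harmony: baiiftsiba → bauuftsuba.

bauuftsuba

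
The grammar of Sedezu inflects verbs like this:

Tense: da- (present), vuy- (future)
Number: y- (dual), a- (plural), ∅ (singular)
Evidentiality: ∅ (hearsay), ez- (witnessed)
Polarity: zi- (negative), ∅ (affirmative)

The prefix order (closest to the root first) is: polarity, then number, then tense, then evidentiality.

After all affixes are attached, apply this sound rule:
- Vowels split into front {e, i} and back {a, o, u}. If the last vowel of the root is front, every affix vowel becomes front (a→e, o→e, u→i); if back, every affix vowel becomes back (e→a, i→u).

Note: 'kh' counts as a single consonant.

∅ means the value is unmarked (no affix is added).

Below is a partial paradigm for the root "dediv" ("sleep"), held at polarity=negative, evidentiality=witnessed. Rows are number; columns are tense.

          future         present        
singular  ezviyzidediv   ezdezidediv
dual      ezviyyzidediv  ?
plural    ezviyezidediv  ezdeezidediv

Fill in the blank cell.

Attach polarity negative zi- → zidediv.
Attach number dual y- → yzidediv.
Attach tense present da- → dayzidediv.
Attach evidentiality witnessed ez- → ezdayzidediv.
Apply vowel harmony: ezdayzidediv → ezdeyzidediv.

ezdeyzidediv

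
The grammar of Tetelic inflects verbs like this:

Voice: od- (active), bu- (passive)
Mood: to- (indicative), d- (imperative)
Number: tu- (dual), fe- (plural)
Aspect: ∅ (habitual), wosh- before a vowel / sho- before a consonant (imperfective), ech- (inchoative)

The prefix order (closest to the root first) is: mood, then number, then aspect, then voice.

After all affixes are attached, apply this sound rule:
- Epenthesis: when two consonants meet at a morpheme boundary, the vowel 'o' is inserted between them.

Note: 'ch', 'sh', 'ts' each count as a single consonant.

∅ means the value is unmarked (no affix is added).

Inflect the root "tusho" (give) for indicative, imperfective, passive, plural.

bushofetotusho

Attach mood indicative to- → totusho.
Attach number plural fe- → fetotusho.
Attach aspect imperfective sho- (before consonant 'f') → shofetotusho.
Attach voice passive bu- → bushofetotusho.
Epenthesis: no change.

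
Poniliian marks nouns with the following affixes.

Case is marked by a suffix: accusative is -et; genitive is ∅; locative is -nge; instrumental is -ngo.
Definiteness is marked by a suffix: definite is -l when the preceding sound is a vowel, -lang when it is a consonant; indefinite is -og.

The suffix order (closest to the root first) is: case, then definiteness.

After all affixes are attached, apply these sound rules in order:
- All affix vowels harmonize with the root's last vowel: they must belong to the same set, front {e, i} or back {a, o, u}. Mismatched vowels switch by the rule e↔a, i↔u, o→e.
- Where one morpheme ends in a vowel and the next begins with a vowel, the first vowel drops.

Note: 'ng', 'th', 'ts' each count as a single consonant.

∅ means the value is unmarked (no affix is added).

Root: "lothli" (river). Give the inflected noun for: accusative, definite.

lothletleng

Attach case accusative -et → lothliet.
Attach definiteness definite -lang (after consonant 't') → lothlietlang.
Apply vowel harmony: lothlietlang → lothlietleng.
Apply vowel deletion: lothlietleng → lothletleng.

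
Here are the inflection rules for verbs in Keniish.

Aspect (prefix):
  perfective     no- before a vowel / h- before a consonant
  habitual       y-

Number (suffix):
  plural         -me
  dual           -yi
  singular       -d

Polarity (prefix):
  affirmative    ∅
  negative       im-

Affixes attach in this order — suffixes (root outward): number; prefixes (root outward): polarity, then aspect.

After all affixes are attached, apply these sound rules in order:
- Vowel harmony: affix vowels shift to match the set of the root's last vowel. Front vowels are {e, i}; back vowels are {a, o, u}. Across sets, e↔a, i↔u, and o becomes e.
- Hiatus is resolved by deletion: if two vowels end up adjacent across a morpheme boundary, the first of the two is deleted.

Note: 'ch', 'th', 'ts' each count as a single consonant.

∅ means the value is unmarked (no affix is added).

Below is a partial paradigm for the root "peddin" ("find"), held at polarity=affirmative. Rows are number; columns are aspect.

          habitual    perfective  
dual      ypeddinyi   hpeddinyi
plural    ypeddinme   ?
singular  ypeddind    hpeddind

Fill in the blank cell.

polarity = affirmative: zero marking, form stays peddin.
Attach aspect perfective h- (before consonant 'p') → hpeddin.
Attach number plural -me → hpeddinme.
Vowel harmony: no change.
Vowel deletion: no change.

hpeddinme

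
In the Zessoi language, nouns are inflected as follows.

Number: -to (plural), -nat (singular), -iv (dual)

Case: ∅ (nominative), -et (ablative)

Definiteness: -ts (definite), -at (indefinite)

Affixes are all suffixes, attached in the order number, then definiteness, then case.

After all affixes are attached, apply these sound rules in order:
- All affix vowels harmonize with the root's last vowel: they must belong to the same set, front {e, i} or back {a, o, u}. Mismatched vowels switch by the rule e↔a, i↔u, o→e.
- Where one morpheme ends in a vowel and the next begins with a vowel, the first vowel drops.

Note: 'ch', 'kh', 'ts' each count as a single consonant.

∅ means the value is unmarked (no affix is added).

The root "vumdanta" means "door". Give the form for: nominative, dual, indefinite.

Attach number dual -iv → vumdantaiv.
Attach definiteness indefinite -at → vumdantaivat.
case = nominative: zero marking, form stays vumdantaivat.
Apply vowel harmony: vumdantaivat → vumdantauvat.
Apply vowel deletion: vumdantauvat → vumdantuvat.

vumdantuvat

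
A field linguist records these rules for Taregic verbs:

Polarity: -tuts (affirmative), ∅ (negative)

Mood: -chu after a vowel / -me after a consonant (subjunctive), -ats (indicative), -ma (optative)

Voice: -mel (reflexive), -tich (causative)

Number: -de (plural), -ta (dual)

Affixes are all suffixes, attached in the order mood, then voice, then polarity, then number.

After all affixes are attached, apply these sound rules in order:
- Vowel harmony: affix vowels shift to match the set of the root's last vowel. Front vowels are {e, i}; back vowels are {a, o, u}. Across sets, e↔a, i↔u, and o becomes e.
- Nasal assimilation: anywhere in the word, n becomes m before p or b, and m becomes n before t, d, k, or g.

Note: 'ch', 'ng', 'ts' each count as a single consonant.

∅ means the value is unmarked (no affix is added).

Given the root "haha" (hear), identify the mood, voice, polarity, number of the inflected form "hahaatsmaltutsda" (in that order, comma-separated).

indicative, reflexive, affirmative, plural

Segment: haha-ats-mel-tuts-de.
mood: -ats → indicative.
voice: -mel → reflexive.
polarity: -tuts → affirmative.
number: -de → plural.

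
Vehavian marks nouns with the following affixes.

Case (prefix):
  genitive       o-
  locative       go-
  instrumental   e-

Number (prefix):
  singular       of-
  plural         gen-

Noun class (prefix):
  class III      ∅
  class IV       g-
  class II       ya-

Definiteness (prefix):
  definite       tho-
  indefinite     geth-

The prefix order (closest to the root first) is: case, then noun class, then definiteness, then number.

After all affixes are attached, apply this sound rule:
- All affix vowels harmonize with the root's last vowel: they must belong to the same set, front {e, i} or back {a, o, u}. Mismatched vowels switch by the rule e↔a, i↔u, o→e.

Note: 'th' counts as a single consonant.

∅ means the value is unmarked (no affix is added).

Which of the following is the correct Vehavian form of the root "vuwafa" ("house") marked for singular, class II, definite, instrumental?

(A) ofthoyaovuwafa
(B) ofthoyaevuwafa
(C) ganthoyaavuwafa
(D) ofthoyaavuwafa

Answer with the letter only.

Attach case instrumental e- → evuwafa.
Attach noun class class II ya- → yaevuwafa.
Attach definiteness definite tho- → thoyaevuwafa.
Attach number singular of- → ofthoyaevuwafa.
Apply vowel harmony: ofthoyaevuwafa → ofthoyaavuwafa.
So the correct form is ofthoyaavuwafa, option (D).
(B) ofthoyaevuwafa is wrong: it fails to apply the sound rule(s).
(A) ofthoyaovuwafa is wrong: it uses genitive instead of instrumental for case.
(C) ganthoyaavuwafa is wrong: it uses plural instead of singular for number.

D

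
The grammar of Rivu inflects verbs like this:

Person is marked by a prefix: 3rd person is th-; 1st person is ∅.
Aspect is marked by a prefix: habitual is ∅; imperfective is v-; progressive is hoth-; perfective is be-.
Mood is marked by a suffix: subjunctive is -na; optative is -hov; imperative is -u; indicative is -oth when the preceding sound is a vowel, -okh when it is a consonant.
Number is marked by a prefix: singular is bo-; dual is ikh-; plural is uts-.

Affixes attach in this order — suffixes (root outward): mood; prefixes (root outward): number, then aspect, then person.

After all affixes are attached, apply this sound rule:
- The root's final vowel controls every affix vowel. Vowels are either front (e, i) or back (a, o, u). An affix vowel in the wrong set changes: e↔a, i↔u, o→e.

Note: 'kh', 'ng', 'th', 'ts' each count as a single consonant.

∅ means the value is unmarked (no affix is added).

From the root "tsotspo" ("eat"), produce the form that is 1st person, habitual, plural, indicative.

utstsotspooth

Attach number plural uts- → utstsotspo.
aspect = habitual: zero marking, form stays utstsotspo.
Attach mood indicative -oth (after vowel 'o') → utstsotspooth.
person = 1st person: zero marking, form stays utstsotspooth.
Vowel harmony: no change.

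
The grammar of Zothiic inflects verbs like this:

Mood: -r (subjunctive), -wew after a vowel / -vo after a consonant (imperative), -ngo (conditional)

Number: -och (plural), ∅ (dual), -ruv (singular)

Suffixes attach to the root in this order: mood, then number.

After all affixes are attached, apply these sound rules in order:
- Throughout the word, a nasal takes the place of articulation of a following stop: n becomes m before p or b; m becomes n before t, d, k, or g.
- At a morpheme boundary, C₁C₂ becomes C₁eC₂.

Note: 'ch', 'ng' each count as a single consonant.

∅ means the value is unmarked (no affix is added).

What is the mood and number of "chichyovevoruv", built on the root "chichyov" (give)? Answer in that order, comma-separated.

Segment: chichyov-vo-ruv.
mood: -wew/vo → imperative.
number: -ruv → singular.

imperative, singular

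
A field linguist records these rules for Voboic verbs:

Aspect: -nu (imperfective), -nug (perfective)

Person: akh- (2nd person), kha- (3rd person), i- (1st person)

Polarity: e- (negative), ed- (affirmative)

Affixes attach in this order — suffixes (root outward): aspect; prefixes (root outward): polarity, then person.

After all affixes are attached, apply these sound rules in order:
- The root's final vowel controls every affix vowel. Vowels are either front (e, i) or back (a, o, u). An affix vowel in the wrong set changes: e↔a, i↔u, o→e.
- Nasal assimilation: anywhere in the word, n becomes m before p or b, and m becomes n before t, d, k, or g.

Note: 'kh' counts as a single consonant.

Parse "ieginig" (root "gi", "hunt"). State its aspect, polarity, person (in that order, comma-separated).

Segment: i-e-gi-nug.
aspect: -nug → perfective.
polarity: e- → negative.
person: i- → 1st person.

perfective, negative, 1st person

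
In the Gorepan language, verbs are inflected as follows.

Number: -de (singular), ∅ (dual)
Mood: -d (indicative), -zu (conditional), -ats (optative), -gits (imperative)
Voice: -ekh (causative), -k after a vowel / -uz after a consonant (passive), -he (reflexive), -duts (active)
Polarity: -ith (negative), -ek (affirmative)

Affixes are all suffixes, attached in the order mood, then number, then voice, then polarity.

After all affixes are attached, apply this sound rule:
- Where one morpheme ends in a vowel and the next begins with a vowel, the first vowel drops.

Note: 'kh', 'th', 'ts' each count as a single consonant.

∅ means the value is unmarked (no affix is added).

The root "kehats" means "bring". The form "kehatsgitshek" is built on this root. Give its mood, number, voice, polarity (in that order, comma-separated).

imperative, dual, reflexive, affirmative

Segment: kehats-gits-he-ek.
mood: -gits → imperative.
number: ∅ → dual.
voice: -he → reflexive.
polarity: -ek → affirmative.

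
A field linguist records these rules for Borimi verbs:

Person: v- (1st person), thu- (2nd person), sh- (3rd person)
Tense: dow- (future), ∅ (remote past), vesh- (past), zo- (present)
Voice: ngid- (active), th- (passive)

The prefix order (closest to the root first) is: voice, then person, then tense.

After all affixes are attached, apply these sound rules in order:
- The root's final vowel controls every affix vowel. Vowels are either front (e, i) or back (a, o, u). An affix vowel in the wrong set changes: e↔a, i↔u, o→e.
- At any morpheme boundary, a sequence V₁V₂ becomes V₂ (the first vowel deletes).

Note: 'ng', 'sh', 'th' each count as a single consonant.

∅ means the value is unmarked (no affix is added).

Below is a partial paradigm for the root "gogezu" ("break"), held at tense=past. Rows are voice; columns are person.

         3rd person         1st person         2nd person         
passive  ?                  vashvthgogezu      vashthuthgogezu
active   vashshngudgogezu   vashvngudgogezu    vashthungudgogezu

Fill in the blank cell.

Attach voice passive th- → thgogezu.
Attach person 3rd person sh- → shthgogezu.
Attach tense past vesh- → veshshthgogezu.
Apply vowel harmony: veshshthgogezu → vashshthgogezu.
Vowel deletion: no change.

vashshthgogezu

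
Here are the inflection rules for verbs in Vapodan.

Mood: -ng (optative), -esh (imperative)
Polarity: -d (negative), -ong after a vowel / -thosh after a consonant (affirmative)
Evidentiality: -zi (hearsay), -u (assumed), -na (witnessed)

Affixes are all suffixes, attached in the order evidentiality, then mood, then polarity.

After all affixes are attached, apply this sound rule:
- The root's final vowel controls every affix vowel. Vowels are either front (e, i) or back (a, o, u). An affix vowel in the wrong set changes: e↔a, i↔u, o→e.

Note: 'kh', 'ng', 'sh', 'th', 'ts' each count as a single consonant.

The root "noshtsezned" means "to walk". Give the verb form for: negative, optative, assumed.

noshtseznedingd

Attach evidentiality assumed -u → noshtseznedu.
Attach mood optative -ng → noshtseznedung.
Attach polarity negative -d → noshtseznedungd.
Apply vowel harmony: noshtseznedungd → noshtseznedingd.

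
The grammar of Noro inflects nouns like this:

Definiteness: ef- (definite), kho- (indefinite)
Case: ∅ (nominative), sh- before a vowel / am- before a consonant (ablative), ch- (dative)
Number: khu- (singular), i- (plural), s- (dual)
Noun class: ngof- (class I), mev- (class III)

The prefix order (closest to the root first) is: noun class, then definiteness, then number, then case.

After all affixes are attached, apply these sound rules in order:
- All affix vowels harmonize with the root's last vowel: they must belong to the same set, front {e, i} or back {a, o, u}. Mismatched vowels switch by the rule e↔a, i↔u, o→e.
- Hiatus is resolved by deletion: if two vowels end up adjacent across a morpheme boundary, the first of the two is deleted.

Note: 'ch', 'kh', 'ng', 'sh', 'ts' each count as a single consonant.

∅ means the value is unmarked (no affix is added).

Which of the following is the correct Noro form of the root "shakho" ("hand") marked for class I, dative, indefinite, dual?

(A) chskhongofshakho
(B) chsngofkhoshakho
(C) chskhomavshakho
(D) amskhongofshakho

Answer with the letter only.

A

Attach noun class class I ngof- → ngofshakho.
Attach definiteness indefinite kho- → khongofshakho.
Attach number dual s- → skhongofshakho.
Attach case dative ch- → chskhongofshakho.
Vowel harmony: no change.
Vowel deletion: no change.
So the correct form is chskhongofshakho, option (A).
(B) chsngofkhoshakho is wrong: it has the affixes in the wrong order.
(D) amskhongofshakho is wrong: it uses ablative instead of dative for case.
(C) chskhomavshakho is wrong: it uses class III instead of class I for noun class.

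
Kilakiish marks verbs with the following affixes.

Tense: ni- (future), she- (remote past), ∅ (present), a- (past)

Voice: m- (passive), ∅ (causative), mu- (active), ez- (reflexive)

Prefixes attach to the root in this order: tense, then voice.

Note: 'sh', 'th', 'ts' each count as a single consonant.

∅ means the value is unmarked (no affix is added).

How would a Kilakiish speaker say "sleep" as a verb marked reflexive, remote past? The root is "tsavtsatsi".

Attach tense remote past she- → shetsavtsatsi.
Attach voice reflexive ez- → ezshetsavtsatsi.

ezshetsavtsatsi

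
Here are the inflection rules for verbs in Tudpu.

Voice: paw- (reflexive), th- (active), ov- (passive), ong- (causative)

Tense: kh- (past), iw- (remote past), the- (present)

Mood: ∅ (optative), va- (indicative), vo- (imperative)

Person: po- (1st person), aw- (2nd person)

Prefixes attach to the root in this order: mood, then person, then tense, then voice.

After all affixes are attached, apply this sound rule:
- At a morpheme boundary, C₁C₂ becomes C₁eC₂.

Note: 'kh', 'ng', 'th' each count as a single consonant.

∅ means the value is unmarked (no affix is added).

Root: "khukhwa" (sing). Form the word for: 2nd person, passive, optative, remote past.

mood = optative: zero marking, form stays khukhwa.
Attach person 2nd person aw- → awkhukhwa.
Attach tense remote past iw- → iwawkhukhwa.
Attach voice passive ov- → oviwawkhukhwa.
Apply epenthesis: oviwawkhukhwa → oviwawekhukhwa.

oviwawekhukhwa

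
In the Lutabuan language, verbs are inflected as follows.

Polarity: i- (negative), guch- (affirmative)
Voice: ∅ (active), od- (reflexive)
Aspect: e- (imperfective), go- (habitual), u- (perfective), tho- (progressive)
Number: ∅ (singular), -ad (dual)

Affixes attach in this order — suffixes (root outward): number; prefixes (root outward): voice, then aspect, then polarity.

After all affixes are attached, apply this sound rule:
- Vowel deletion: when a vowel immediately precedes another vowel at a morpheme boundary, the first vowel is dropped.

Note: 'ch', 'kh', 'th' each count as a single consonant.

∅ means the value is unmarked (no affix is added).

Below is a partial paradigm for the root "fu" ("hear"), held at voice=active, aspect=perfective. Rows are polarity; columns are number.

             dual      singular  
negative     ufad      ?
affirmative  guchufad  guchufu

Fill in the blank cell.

voice = active: zero marking, form stays fu.
Attach aspect perfective u- → ufu.
number = singular: zero marking, form stays ufu.
Attach polarity negative i- → iufu.
Apply vowel deletion: iufu → ufu.

ufu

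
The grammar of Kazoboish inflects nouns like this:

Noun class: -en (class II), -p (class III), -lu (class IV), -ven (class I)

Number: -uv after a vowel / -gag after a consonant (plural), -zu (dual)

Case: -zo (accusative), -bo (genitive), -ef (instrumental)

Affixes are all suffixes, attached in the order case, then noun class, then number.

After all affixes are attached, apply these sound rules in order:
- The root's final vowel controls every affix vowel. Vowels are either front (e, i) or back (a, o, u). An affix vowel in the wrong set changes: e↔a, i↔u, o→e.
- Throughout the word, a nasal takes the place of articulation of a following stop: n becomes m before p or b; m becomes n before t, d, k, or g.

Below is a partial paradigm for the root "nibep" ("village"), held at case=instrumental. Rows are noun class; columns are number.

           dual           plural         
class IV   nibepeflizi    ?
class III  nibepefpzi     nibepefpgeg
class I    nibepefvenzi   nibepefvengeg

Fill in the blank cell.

nibepefliiv

Attach case instrumental -ef → nibepef.
Attach noun class class IV -lu → nibepeflu.
Attach number plural -uv (after vowel 'u') → nibepefluuv.
Apply vowel harmony: nibepefluuv → nibepefliiv.
Nasal assimilation: no change.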